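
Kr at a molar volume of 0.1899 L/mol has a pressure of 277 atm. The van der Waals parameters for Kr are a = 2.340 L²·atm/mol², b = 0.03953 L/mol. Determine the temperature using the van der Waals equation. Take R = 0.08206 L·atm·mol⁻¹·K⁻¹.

T = (P + a/V_m²)(V_m − b)/R
P + a/V_m² = 277 + 2.340/(0.1899)² = 341.89 atm
V_m − b = 0.1899 − 0.03953 = 0.15037 L/mol
T = (341.89)(0.15037)/0.08206 = 626.5 K

T ≈ 626.5 K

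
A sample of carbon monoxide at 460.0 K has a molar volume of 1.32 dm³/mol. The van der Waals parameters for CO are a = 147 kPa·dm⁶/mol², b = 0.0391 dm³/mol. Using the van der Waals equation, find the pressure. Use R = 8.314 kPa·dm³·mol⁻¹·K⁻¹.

P = RT/(V_m − b) − a/V_m²
RT/(V_m − b) = (8.314)(460.0)/(1.32 − 0.0391) = 3824.4/1.2809 = 2985.7 kPa
a/V_m² = 147/(1.32)² = 84.366 kPa
P = 2985.7 − 84.366 = 2901 kPa

P ≈ 2901 kPa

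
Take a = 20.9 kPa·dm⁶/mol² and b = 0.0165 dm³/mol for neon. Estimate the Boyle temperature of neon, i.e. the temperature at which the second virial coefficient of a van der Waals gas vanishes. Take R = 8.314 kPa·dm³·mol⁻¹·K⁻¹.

For a van der Waals gas the second virial coefficient B₂ = b − a/(RT) vanishes at T_B = a/(Rb).
T_B = 20.9/(8.314×0.0165) = 20.9/0.13718 = 152.4 K

T_B ≈ 152.4 K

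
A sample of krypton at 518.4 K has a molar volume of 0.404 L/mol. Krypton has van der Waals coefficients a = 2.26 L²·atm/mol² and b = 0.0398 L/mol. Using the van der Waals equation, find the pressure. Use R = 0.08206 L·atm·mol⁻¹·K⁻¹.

P ≈ 103.0 atm

P = RT/(V_m − b) − a/V_m²
RT/(V_m − b) = (0.08206)(518.4)/(0.404 − 0.0398) = 42.540/0.36420 = 116.80 atm
a/V_m² = 2.26/(0.404)² = 13.847 atm
P = 116.80 − 13.847 = 103.0 atm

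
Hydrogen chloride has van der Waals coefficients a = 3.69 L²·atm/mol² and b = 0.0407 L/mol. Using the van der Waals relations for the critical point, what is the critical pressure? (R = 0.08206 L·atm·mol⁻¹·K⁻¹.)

P_c ≈ 82.50 atm

For a van der Waals gas, P_c = a/(27b²).
P_c = 3.69/(27×(0.0407)²) = 3.69/0.044725 = 82.50 atm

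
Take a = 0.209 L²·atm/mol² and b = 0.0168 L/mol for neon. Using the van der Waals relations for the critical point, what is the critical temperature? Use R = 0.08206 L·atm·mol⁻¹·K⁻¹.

For a van der Waals gas, T_c = 8a/(27Rb).
T_c = 8×0.209/(27×0.08206×0.0168) = 1.6720/0.037222 = 44.92 K

T_c ≈ 44.92 K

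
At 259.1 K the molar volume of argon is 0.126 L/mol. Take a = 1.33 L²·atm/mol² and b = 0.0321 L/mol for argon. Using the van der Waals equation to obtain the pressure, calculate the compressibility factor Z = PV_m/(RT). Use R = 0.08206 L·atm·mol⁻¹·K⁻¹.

P = RT/(V_m − b) − a/V_m² = (0.08206)(259.1)/(0.126 − 0.0321) − 1.33/(0.126)²
  = 21.262/0.093900 − 83.774 = 226.43 − 83.774 = 142.66 atm
Z = PV_m/(RT) = (142.66)(0.126)/((0.08206)(259.1)) = 17.975/21.262 = 0.8454

Z ≈ 0.8454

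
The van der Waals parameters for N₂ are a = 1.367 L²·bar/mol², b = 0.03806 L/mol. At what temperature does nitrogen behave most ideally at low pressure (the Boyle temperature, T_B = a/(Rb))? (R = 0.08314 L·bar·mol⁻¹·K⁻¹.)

For a van der Waals gas the second virial coefficient B₂ = b − a/(RT) vanishes at T_B = a/(Rb).
T_B = 1.367/(0.08314×0.03806) = 1.367/0.0031643 = 432.0 K

T_B ≈ 432.0 K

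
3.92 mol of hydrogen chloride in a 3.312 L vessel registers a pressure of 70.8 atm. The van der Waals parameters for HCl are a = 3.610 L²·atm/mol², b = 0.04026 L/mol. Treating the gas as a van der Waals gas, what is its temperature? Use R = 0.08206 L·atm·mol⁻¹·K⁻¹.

T ≈ 743.8 K

T = (P + a n²/V²)(V − nb)/(nR)
P + a n²/V² = 70.8 + (3.610)(3.92)²/(3.312)² = 75.857 atm
V − nb = 3.312 − (3.92)(0.04026) = 3.1542 L
T = (75.857)(3.1542)/((3.92)(0.08206)) = 743.8 K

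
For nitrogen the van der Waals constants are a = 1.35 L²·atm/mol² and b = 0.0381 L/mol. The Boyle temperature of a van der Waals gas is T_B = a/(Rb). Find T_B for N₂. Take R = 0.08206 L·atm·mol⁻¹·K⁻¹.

T_B ≈ 431.8 K

For a van der Waals gas the second virial coefficient B₂ = b − a/(RT) vanishes at T_B = a/(Rb).
T_B = 1.35/(0.08206×0.0381) = 1.35/0.0031265 = 431.8 K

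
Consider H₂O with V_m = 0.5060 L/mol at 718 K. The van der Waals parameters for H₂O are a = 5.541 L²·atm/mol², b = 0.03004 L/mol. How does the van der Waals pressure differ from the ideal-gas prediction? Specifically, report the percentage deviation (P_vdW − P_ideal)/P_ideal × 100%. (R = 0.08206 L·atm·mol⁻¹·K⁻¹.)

Ideal: P_ideal = RT/V_m = (0.08206)(718)/0.5060 = 116.441 atm
vdW: P = RT/(V_m − b) − a/V_m² = 58.9191/0.475960 − 5.541/0.256036 = 123.790 − 21.6415 = 102.149 atm
% deviation = (102.149 − 116.441)/116.441 × 100% = -12.27%

-12.27 %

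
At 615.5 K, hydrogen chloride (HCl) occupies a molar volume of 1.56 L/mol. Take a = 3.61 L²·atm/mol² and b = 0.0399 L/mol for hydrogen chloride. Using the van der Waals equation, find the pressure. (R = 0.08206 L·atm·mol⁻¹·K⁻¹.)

P ≈ 31.74 atm

P = RT/(V_m − b) − a/V_m²
RT/(V_m − b) = (0.08206)(615.5)/(1.56 − 0.0399) = 50.508/1.5201 = 33.227 atm
a/V_m² = 3.61/(1.56)² = 1.4834 atm
P = 33.227 − 1.4834 = 31.74 atm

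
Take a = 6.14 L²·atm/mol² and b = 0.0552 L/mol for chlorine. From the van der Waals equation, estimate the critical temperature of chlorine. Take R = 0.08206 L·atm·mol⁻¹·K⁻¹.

T_c ≈ 401.6 K

For a van der Waals gas, T_c = 8a/(27Rb).
T_c = 8×6.14/(27×0.08206×0.0552) = 49.120/0.12230 = 401.6 K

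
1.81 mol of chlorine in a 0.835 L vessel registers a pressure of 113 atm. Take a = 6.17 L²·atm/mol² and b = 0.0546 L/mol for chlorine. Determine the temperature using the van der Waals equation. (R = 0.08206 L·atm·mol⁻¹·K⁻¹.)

T ≈ 703.8 K

T = (P + a n²/V²)(V − nb)/(nR)
P + a n²/V² = 113 + (6.17)(1.81)²/(0.835)² = 141.99 atm
V − nb = 0.835 − (1.81)(0.0546) = 0.73617 L
T = (141.99)(0.73617)/((1.81)(0.08206)) = 703.8 K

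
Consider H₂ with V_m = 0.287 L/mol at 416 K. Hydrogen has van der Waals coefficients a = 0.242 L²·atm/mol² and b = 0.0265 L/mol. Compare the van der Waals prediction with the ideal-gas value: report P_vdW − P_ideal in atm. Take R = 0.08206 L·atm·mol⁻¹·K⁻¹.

ΔP ≈ 9.16 atm

Ideal: P_ideal = RT/V_m = (0.08206)(416)/0.287 = 118.944 atm
vdW: P = RT/(V_m − b) − a/V_m² = 34.1370/0.260500 − 0.242/0.0823690 = 131.044 − 2.93800 = 128.106 atm
ΔP = 128.106 − 118.944 = 9.16 atm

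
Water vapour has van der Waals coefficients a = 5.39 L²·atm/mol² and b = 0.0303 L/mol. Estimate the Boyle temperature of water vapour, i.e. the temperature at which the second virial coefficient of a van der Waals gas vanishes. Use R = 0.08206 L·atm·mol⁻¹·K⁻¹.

For a van der Waals gas the second virial coefficient B₂ = b − a/(RT) vanishes at T_B = a/(Rb).
T_B = 5.39/(0.08206×0.0303) = 5.39/0.0024864 = 2168 K

T_B ≈ 2168 K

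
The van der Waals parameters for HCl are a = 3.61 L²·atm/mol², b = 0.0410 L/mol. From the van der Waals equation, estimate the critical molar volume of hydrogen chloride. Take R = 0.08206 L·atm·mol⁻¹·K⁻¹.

V_m,c ≈ 0.1230 L/mol

For a van der Waals gas, V_m,c = 3b.
V_m,c = 3×0.0410 = 0.1230 L/mol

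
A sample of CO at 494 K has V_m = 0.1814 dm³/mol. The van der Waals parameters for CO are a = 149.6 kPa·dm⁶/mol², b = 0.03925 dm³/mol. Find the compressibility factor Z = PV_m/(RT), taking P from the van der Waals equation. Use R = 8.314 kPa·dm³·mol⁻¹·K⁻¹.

Z ≈ 1.075

P = RT/(V_m − b) − a/V_m² = (8.314)(494)/(0.1814 − 0.03925) − 149.6/(0.1814)²
  = 4107.1/0.14215 − 4546.3 = 28893 − 4546.3 = 24347 kPa
Z = PV_m/(RT) = (24347)(0.1814)/((8.314)(494)) = 4416.5/4107.1 = 1.075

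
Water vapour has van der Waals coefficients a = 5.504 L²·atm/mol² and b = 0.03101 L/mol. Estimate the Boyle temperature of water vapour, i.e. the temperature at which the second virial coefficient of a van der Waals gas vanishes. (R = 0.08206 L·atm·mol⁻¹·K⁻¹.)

For a van der Waals gas the second virial coefficient B₂ = b − a/(RT) vanishes at T_B = a/(Rb).
T_B = 5.504/(0.08206×0.03101) = 5.504/0.0025447 = 2163 K

T_B ≈ 2163 K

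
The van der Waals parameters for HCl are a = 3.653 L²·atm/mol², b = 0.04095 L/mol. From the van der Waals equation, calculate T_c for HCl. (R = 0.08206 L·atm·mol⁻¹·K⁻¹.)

For a van der Waals gas, T_c = 8a/(27Rb).
T_c = 8×3.653/(27×0.08206×0.04095) = 29.224/0.090730 = 322.1 K

T_c ≈ 322.1 K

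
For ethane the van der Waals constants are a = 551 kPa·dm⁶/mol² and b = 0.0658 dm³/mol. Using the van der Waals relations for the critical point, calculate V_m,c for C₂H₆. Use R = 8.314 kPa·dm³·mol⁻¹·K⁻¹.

V_m,c ≈ 0.1974 dm³/mol

For a van der Waals gas, V_m,c = 3b.
V_m,c = 3×0.0658 = 0.1974 dm³/mol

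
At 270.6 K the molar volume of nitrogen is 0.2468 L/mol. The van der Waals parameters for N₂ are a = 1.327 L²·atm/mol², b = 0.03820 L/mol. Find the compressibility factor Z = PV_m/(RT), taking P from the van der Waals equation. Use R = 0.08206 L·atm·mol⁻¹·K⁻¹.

Z ≈ 0.9410

P = RT/(V_m − b) − a/V_m² = (0.08206)(270.6)/(0.2468 − 0.03820) − 1.327/(0.2468)²
  = 22.205/0.20860 − 21.786 = 106.45 − 21.786 = 84.66 atm
Z = PV_m/(RT) = (84.66)(0.2468)/((0.08206)(270.6)) = 20.894/22.205 = 0.9410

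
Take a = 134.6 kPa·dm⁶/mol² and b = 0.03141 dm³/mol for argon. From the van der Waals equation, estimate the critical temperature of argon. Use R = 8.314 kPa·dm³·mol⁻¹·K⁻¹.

For a van der Waals gas, T_c = 8a/(27Rb).
T_c = 8×134.6/(27×8.314×0.03141) = 1076.8/7.0509 = 152.7 K

T_c ≈ 152.7 K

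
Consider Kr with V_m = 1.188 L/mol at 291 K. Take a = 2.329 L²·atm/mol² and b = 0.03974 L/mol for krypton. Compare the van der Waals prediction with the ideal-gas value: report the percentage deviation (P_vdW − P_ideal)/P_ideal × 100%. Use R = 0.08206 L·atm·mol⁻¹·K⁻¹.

Ideal: P_ideal = RT/V_m = (0.08206)(291)/1.188 = 20.1006 atm
vdW: P = RT/(V_m − b) − a/V_m² = 23.8795/1.14826 − 2.329/1.41134 = 20.7962 − 1.65020 = 19.1460 atm
% deviation = (19.1460 − 20.1006)/20.1006 × 100% = -4.75%

-4.75 %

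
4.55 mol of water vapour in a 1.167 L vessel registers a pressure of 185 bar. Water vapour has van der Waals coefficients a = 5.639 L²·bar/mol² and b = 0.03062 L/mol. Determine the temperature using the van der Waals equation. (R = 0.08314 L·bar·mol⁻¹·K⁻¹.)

T = (P + a n²/V²)(V − nb)/(nR)
P + a n²/V² = 185 + (5.639)(4.55)²/(1.167)² = 270.72 bar
V − nb = 1.167 − (4.55)(0.03062) = 1.0277 L
T = (270.72)(1.0277)/((4.55)(0.08314)) = 735.5 K

T ≈ 735.5 K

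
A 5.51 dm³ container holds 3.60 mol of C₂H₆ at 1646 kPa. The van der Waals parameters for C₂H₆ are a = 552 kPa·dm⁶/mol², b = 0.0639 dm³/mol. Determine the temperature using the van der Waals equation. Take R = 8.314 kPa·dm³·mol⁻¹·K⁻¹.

T ≈ 331.9 K

T = (P + a n²/V²)(V − nb)/(nR)
P + a n²/V² = 1646 + (552)(3.60)²/(5.51)² = 1881.6 kPa
V − nb = 5.51 − (3.60)(0.0639) = 5.2800 dm³
T = (1881.6)(5.2800)/((3.60)(8.314)) = 331.9 K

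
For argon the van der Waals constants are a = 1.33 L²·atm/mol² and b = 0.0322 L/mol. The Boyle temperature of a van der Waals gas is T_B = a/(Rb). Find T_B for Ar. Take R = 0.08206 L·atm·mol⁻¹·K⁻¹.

T_B ≈ 503.3 K

For a van der Waals gas the second virial coefficient B₂ = b − a/(RT) vanishes at T_B = a/(Rb).
T_B = 1.33/(0.08206×0.0322) = 1.33/0.0026423 = 503.3 K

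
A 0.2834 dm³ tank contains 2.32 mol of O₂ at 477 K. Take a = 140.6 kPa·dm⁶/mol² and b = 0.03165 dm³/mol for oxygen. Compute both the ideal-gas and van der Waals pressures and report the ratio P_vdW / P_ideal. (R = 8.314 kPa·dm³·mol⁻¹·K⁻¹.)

Ideal: P_ideal = nRT/V = (2.32)(8.314)(477)/0.2834 = 32465.1 kPa
vdW: P = nRT/(V − nb) − a n²/V² = 9200.60/0.209972 − 756.765/0.0803156 = 43818.2 − 9422.39 = 34395.8 kPa
Ratio = 34395.8/32465.1 = 1.059

P_vdW / P_ideal ≈ 1.059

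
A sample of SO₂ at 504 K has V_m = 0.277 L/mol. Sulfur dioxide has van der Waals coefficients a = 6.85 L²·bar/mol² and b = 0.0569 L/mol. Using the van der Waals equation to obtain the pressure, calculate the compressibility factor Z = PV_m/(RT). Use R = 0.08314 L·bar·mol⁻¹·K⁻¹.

Z ≈ 0.6684

P = RT/(V_m − b) − a/V_m² = (0.08314)(504)/(0.277 − 0.0569) − 6.85/(0.277)²
  = 41.903/0.22010 − 89.275 = 190.38 − 89.275 = 101.11 bar
Z = PV_m/(RT) = (101.11)(0.277)/((0.08314)(504)) = 28.007/41.903 = 0.6684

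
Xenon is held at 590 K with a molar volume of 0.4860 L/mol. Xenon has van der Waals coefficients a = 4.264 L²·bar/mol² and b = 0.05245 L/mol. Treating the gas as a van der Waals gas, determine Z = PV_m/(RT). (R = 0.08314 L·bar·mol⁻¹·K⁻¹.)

P = RT/(V_m − b) − a/V_m² = (0.08314)(590)/(0.4860 − 0.05245) − 4.264/(0.4860)²
  = 49.053/0.43355 − 18.053 = 113.14 − 18.053 = 95.09 bar
Z = PV_m/(RT) = (95.09)(0.4860)/((0.08314)(590)) = 46.214/49.053 = 0.9421

Z ≈ 0.9421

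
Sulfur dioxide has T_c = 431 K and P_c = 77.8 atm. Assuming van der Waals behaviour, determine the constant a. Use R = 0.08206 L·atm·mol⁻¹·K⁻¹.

From T_c = 8a/(27Rb) and P_c = a/(27b²): a = 27 R² T_c²/(64 P_c).
a = 27×(0.08206)²×(431)²/(64×77.8) = 33774/4979.2 = 6.783 L²·atm/mol²

a ≈ 6.783 L²·atm/mol²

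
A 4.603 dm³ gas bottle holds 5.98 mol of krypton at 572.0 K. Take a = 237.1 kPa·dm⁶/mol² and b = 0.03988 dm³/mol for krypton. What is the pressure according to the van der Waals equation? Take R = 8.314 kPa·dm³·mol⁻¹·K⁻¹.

P ≈ 6116 kPa

P = nRT/(V − nb) − a n²/V²
nRT/(V − nb) = (5.98)(8.314)(572.0)/(4.603 − 5.98×0.03988) = 28439/4.3645 = 6516.0 kPa
a n²/V² = (237.1)(5.98)²/(4.603)² = 400.18 kPa
P = 6516.0 − 400.18 = 6116 kPa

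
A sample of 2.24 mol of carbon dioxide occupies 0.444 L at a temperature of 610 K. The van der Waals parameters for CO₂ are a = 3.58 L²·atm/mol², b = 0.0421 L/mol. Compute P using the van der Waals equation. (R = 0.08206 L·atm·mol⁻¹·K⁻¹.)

P = nRT/(V − nb) − a n²/V²
nRT/(V − nb) = (2.24)(0.08206)(610)/(0.444 − 2.24×0.0421) = 112.13/0.34970 = 320.65 atm
a n²/V² = (3.58)(2.24)²/(0.444)² = 91.120 atm
P = 320.65 − 91.120 = 229.5 atm

P ≈ 229.5 atm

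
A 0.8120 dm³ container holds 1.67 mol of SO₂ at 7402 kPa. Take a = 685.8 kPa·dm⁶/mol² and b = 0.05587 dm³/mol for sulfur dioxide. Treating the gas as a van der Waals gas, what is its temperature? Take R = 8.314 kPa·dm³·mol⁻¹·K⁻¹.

T = (P + a n²/V²)(V − nb)/(nR)
P + a n²/V² = 7402 + (685.8)(1.67)²/(0.8120)² = 10303 kPa
V − nb = 0.8120 − (1.67)(0.05587) = 0.71870 dm³
T = (10303)(0.71870)/((1.67)(8.314)) = 533.3 K

T ≈ 533.3 K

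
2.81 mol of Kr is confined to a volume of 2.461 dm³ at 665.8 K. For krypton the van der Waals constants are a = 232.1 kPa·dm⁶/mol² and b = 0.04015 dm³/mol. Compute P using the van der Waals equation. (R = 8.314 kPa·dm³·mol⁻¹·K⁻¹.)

P = nRT/(V − nb) − a n²/V²
nRT/(V − nb) = (2.81)(8.314)(665.8)/(2.461 − 2.81×0.04015) = 15555/2.3482 = 6624.2 kPa
a n²/V² = (232.1)(2.81)²/(2.461)² = 302.60 kPa
P = 6624.2 − 302.60 = 6322 kPa

P ≈ 6322 kPa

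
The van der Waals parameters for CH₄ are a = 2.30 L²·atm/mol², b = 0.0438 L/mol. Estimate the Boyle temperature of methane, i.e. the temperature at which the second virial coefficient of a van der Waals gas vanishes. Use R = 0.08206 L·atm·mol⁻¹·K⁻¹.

For a van der Waals gas the second virial coefficient B₂ = b − a/(RT) vanishes at T_B = a/(Rb).
T_B = 2.30/(0.08206×0.0438) = 2.30/0.0035942 = 639.9 K

T_B ≈ 639.9 K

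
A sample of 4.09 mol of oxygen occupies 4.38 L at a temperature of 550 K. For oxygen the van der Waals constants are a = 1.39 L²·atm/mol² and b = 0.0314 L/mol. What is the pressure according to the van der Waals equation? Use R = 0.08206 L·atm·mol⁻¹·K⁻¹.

P ≈ 42.21 atm

P = nRT/(V − nb) − a n²/V²
nRT/(V − nb) = (4.09)(0.08206)(550)/(4.38 − 4.09×0.0314) = 184.59/4.2516 = 43.417 atm
a n²/V² = (1.39)(4.09)²/(4.38)² = 1.2120 atm
P = 43.417 − 1.2120 = 42.21 atm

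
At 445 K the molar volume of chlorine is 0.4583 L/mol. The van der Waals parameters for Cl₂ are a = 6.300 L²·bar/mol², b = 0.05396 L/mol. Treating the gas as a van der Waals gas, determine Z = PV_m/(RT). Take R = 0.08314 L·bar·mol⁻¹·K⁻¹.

Z ≈ 0.7619

P = RT/(V_m − b) − a/V_m² = (0.08314)(445)/(0.4583 − 0.05396) − 6.300/(0.4583)²
  = 36.997/0.40434 − 29.994 = 91.500 − 29.994 = 61.506 bar
Z = PV_m/(RT) = (61.506)(0.4583)/((0.08314)(445)) = 28.188/36.997 = 0.7619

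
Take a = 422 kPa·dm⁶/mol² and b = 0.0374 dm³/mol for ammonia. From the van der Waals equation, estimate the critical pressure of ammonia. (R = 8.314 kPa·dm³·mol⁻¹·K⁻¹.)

For a van der Waals gas, P_c = a/(27b²).
P_c = 422/(27×(0.0374)²) = 422/0.037767 = 11174 kPa

P_c ≈ 11174 kPa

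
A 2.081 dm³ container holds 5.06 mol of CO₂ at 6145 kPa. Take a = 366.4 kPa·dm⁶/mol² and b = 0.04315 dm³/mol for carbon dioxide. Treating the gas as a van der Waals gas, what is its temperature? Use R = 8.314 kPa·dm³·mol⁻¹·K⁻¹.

T = (P + a n²/V²)(V − nb)/(nR)
P + a n²/V² = 6145 + (366.4)(5.06)²/(2.081)² = 8311.3 kPa
V − nb = 2.081 − (5.06)(0.04315) = 1.8627 dm³
T = (8311.3)(1.8627)/((5.06)(8.314)) = 368.0 K

T ≈ 368.0 K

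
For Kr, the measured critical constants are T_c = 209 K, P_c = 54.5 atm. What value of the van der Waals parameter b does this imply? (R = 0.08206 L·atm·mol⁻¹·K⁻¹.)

b ≈ 0.03934 L/mol

From T_c = 8a/(27Rb) and P_c = a/(27b²): b = R T_c/(8 P_c).
b = (0.08206)(209)/(8×54.5) = 17.151/436.00 = 0.03934 L/mol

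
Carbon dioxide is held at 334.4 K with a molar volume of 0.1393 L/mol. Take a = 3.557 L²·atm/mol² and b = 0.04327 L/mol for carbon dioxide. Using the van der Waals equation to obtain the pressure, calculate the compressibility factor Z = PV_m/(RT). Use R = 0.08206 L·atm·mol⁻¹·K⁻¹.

Z ≈ 0.5200

P = RT/(V_m − b) − a/V_m² = (0.08206)(334.4)/(0.1393 − 0.04327) − 3.557/(0.1393)²
  = 27.441/0.096030 − 183.31 = 285.75 − 183.31 = 102.44 atm
Z = PV_m/(RT) = (102.44)(0.1393)/((0.08206)(334.4)) = 14.270/27.441 = 0.5200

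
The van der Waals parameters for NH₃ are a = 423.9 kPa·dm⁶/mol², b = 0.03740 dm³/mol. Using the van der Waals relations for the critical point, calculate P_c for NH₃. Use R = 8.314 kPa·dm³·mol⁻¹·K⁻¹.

For a van der Waals gas, P_c = a/(27b²).
P_c = 423.9/(27×(0.03740)²) = 423.9/0.037767 = 11224 kPa

P_c ≈ 11224 kPa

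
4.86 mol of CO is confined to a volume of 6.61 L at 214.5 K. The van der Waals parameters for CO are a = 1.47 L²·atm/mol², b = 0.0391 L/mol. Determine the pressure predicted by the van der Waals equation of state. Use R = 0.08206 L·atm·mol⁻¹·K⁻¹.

P ≈ 12.53 atm

P = nRT/(V − nb) − a n²/V²
nRT/(V − nb) = (4.86)(0.08206)(214.5)/(6.61 − 4.86×0.0391) = 85.545/6.4200 = 13.325 atm
a n²/V² = (1.47)(4.86)²/(6.61)² = 0.79467 atm
P = 13.325 − 0.79467 = 12.53 atm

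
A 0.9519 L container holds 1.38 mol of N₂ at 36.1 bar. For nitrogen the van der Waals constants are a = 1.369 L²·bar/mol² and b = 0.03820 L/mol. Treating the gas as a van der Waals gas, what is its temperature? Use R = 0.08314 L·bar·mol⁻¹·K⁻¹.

T = (P + a n²/V²)(V − nb)/(nR)
P + a n²/V² = 36.1 + (1.369)(1.38)²/(0.9519)² = 38.977 bar
V − nb = 0.9519 − (1.38)(0.03820) = 0.89918 L
T = (38.977)(0.89918)/((1.38)(0.08314)) = 305.5 K

T ≈ 305.5 K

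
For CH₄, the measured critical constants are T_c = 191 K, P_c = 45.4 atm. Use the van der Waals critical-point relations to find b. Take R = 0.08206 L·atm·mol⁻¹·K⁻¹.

b ≈ 0.04315 L/mol

From T_c = 8a/(27Rb) and P_c = a/(27b²): b = R T_c/(8 P_c).
b = (0.08206)(191)/(8×45.4) = 15.673/363.20 = 0.04315 L/mol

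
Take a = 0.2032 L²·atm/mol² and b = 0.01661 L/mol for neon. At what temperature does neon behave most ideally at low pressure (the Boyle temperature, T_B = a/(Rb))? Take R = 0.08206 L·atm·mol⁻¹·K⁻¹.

For a van der Waals gas the second virial coefficient B₂ = b − a/(RT) vanishes at T_B = a/(Rb).
T_B = 0.2032/(0.08206×0.01661) = 0.2032/0.0013630 = 149.1 K

T_B ≈ 149.1 K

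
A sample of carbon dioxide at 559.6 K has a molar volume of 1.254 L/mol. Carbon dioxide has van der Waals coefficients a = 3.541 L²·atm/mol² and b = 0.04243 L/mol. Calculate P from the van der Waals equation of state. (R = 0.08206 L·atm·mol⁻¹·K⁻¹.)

P ≈ 35.65 atm

P = RT/(V_m − b) − a/V_m²
RT/(V_m − b) = (0.08206)(559.6)/(1.254 − 0.04243) = 45.921/1.2116 = 37.901 atm
a/V_m² = 3.541/(1.254)² = 2.2518 atm
P = 37.901 − 2.2518 = 35.65 atm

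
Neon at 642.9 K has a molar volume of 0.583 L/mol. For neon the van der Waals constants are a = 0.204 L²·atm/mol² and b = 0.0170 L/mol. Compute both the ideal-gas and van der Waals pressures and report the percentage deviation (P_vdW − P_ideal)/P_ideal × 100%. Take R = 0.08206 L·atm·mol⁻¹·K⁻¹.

2.34 %

Ideal: P_ideal = RT/V_m = (0.08206)(642.9)/0.583 = 90.4912 atm
vdW: P = RT/(V_m − b) − a/V_m² = 52.7564/0.566000 − 0.204/0.339889 = 93.2092 − 0.600196 = 92.6090 atm
% deviation = (92.6090 − 90.4912)/90.4912 × 100% = 2.34%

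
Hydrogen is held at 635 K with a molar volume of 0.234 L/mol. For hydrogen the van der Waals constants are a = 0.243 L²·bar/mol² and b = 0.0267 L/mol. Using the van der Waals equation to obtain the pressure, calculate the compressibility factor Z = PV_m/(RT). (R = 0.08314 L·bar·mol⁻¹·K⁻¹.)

P = RT/(V_m − b) − a/V_m² = (0.08314)(635)/(0.234 − 0.0267) − 0.243/(0.234)²
  = 52.794/0.20730 − 4.4379 = 254.67 − 4.4379 = 250.23 bar
Z = PV_m/(RT) = (250.23)(0.234)/((0.08314)(635)) = 58.554/52.794 = 1.109

Z ≈ 1.109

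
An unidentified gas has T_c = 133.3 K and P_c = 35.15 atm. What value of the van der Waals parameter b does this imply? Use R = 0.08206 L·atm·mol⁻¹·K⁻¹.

b ≈ 0.03890 L/mol

From T_c = 8a/(27Rb) and P_c = a/(27b²): b = R T_c/(8 P_c).
b = (0.08206)(133.3)/(8×35.15) = 10.939/281.20 = 0.03890 L/mol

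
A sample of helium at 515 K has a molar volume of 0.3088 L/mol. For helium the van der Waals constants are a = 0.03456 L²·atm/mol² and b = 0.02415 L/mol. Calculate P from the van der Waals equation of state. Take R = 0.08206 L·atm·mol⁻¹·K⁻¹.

P ≈ 148.1 atm

P = RT/(V_m − b) − a/V_m²
RT/(V_m − b) = (0.08206)(515)/(0.3088 − 0.02415) = 42.261/0.28465 = 148.47 atm
a/V_m² = 0.03456/(0.3088)² = 0.36243 atm
P = 148.47 − 0.36243 = 148.1 atm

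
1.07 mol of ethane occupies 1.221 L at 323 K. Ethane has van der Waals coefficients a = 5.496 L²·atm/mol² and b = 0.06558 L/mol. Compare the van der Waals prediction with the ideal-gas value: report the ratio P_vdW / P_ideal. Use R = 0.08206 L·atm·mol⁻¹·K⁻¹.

Ideal: P_ideal = nRT/V = (1.07)(0.08206)(323)/1.221 = 23.2275 atm
vdW: P = nRT/(V − nb) − a n²/V² = 28.3608/1.15083 − 6.29237/1.49084 = 24.6438 − 4.22069 = 20.4231 atm
Ratio = 20.4231/23.2275 = 0.8793

P_vdW / P_ideal ≈ 0.8793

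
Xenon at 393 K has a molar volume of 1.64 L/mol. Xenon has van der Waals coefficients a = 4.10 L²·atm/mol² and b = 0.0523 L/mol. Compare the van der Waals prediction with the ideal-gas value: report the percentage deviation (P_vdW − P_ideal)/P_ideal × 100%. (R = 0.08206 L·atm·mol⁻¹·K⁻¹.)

-4.46 %

Ideal: P_ideal = RT/V_m = (0.08206)(393)/1.64 = 19.6644 atm
vdW: P = RT/(V_m − b) − a/V_m² = 32.2496/1.58770 − 4.10/2.68960 = 20.3121 − 1.52439 = 18.7877 atm
% deviation = (18.7877 − 19.6644)/19.6644 × 100% = -4.46%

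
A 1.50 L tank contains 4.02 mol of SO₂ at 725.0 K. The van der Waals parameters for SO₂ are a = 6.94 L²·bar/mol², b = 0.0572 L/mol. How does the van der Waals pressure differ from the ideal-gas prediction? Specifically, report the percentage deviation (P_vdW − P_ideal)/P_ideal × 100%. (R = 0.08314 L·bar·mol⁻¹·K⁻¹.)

-12.75 %

Ideal: P_ideal = nRT/V = (4.02)(0.08314)(725.0)/1.50 = 161.541 bar
vdW: P = nRT/(V − nb) − a n²/V² = 242.312/1.27006 − 112.153/2.25000 = 190.788 − 49.8458 = 140.942 bar
% deviation = (140.942 − 161.541)/161.541 × 100% = -12.75%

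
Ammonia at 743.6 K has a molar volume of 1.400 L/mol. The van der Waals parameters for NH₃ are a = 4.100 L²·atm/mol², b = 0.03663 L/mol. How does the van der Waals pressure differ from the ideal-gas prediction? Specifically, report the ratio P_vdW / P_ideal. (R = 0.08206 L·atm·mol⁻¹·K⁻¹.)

Ideal: P_ideal = RT/V_m = (0.08206)(743.6)/1.400 = 43.5856 atm
vdW: P = RT/(V_m − b) − a/V_m² = 61.0198/1.36337 − 4.100/1.96000 = 44.7566 − 2.09184 = 42.6648 atm
Ratio = 42.6648/43.5856 = 0.9789

P_vdW / P_ideal ≈ 0.9789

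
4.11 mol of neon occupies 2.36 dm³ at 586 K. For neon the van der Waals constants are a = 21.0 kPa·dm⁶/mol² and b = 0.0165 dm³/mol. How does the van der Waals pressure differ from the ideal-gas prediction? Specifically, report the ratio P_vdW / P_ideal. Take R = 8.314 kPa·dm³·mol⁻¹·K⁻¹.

P_vdW / P_ideal ≈ 1.022

Ideal: P_ideal = nRT/V = (4.11)(8.314)(586)/2.36 = 8484.72 kPa
vdW: P = nRT/(V − nb) − a n²/V² = 20023.9/2.29219 − 354.734/5.56960 = 8735.71 − 63.6911 = 8672.02 kPa
Ratio = 8672.02/8484.72 = 1.022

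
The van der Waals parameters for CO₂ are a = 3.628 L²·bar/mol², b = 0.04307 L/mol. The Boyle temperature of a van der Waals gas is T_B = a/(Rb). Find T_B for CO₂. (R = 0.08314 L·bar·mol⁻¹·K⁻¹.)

For a van der Waals gas the second virial coefficient B₂ = b − a/(RT) vanishes at T_B = a/(Rb).
T_B = 3.628/(0.08314×0.04307) = 3.628/0.0035808 = 1013 K

T_B ≈ 1013 K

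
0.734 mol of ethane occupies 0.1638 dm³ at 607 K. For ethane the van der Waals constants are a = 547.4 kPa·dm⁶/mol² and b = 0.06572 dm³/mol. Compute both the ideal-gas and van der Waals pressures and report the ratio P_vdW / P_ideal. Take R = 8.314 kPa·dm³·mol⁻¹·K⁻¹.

P_vdW / P_ideal ≈ 0.9314

Ideal: P_ideal = nRT/V = (0.734)(8.314)(607)/0.1638 = 22614.2 kPa
vdW: P = nRT/(V − nb) − a n²/V² = 3704.20/0.115562 − 294.915/0.0268304 = 32053.8 − 10991.8 = 21062.0 kPa
Ratio = 21062.0/22614.2 = 0.9314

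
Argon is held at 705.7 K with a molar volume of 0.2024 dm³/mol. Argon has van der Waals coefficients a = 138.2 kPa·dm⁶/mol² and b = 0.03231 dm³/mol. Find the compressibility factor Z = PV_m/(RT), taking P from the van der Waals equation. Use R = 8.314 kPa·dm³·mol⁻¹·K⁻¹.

Z ≈ 1.074

P = RT/(V_m − b) − a/V_m² = (8.314)(705.7)/(0.2024 − 0.03231) − 138.2/(0.2024)²
  = 5867.2/0.17009 − 3373.5 = 34495 − 3373.5 = 31122 kPa
Z = PV_m/(RT) = (31122)(0.2024)/((8.314)(705.7)) = 6299.1/5867.2 = 1.074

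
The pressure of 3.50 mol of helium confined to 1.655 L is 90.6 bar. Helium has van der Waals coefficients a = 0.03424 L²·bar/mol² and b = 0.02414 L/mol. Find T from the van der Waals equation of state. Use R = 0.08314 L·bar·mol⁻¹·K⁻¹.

T = (P + a n²/V²)(V − nb)/(nR)
P + a n²/V² = 90.6 + (0.03424)(3.50)²/(1.655)² = 90.753 bar
V − nb = 1.655 − (3.50)(0.02414) = 1.5705 L
T = (90.753)(1.5705)/((3.50)(0.08314)) = 489.8 K

T ≈ 489.8 K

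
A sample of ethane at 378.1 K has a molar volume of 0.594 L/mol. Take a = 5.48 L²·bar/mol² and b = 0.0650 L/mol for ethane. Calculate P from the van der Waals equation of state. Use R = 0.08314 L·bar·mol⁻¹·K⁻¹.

P = RT/(V_m − b) − a/V_m²
RT/(V_m − b) = (0.08314)(378.1)/(0.594 − 0.0650) = 31.435/0.52900 = 59.423 bar
a/V_m² = 5.48/(0.594)² = 15.531 bar
P = 59.423 − 15.531 = 43.89 bar

P ≈ 43.89 bar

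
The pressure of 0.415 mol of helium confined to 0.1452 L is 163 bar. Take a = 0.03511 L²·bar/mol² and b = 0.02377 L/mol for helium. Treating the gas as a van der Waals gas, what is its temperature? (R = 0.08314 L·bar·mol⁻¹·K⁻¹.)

T = (P + a n²/V²)(V − nb)/(nR)
P + a n²/V² = 163 + (0.03511)(0.415)²/(0.1452)² = 163.29 bar
V − nb = 0.1452 − (0.415)(0.02377) = 0.13534 L
T = (163.29)(0.13534)/((0.415)(0.08314)) = 640.5 K

T ≈ 640.5 K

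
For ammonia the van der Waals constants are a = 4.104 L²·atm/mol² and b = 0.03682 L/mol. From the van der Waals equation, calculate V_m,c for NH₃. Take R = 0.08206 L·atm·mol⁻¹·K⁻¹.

For a van der Waals gas, V_m,c = 3b.
V_m,c = 3×0.03682 = 0.1105 L/mol

V_m,c ≈ 0.1105 L/mol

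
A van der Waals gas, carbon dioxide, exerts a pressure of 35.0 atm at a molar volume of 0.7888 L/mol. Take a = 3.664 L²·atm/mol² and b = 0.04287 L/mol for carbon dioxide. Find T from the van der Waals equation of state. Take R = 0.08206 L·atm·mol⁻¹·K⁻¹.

T = (P + a/V_m²)(V_m − b)/R
P + a/V_m² = 35.0 + 3.664/(0.7888)² = 40.889 atm
V_m − b = 0.7888 − 0.04287 = 0.74593 L/mol
T = (40.889)(0.74593)/0.08206 = 371.7 K

T ≈ 371.7 K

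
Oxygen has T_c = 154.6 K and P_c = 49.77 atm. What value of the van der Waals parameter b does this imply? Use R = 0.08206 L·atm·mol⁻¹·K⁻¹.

b ≈ 0.03186 L/mol

From T_c = 8a/(27Rb) and P_c = a/(27b²): b = R T_c/(8 P_c).
b = (0.08206)(154.6)/(8×49.77) = 12.686/398.16 = 0.03186 L/mol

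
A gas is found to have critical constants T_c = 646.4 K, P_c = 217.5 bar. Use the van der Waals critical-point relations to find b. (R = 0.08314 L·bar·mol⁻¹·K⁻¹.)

From T_c = 8a/(27Rb) and P_c = a/(27b²): b = R T_c/(8 P_c).
b = (0.08314)(646.4)/(8×217.5) = 53.742/1740.0 = 0.03089 L/mol

b ≈ 0.03089 L/mol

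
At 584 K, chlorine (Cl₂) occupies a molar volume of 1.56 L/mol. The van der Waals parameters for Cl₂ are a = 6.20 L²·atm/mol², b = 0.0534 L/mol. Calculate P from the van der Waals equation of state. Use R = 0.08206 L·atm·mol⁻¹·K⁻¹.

P = RT/(V_m − b) − a/V_m²
RT/(V_m − b) = (0.08206)(584)/(1.56 − 0.0534) = 47.923/1.5066 = 31.809 atm
a/V_m² = 6.20/(1.56)² = 2.5477 atm
P = 31.809 − 2.5477 = 29.26 atm

P ≈ 29.26 atm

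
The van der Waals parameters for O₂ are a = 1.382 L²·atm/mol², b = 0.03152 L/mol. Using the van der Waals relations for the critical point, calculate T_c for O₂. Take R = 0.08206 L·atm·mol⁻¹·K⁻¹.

T_c ≈ 158.3 K

For a van der Waals gas, T_c = 8a/(27Rb).
T_c = 8×1.382/(27×0.08206×0.03152) = 11.056/0.069836 = 158.3 K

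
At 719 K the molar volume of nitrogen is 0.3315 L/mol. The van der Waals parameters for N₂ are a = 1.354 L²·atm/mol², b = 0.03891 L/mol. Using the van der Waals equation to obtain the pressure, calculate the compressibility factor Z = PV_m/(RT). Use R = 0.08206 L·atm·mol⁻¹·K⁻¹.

P = RT/(V_m − b) − a/V_m² = (0.08206)(719)/(0.3315 − 0.03891) − 1.354/(0.3315)²
  = 59.001/0.29259 − 12.321 = 201.65 − 12.321 = 189.33 atm
Z = PV_m/(RT) = (189.33)(0.3315)/((0.08206)(719)) = 62.763/59.001 = 1.064

Z ≈ 1.064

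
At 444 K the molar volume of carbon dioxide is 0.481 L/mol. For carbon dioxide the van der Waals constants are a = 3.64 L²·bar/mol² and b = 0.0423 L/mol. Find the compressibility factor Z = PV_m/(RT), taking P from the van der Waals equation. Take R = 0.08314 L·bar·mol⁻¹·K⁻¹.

Z ≈ 0.8914

P = RT/(V_m − b) − a/V_m² = (0.08314)(444)/(0.481 − 0.0423) − 3.64/(0.481)²
  = 36.914/0.43870 − 15.733 = 84.144 − 15.733 = 68.411 bar
Z = PV_m/(RT) = (68.411)(0.481)/((0.08314)(444)) = 32.906/36.914 = 0.8914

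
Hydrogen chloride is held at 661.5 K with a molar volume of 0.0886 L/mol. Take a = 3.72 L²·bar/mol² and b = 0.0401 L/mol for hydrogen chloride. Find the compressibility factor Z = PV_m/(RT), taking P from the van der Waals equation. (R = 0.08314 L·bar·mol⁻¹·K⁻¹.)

P = RT/(V_m − b) − a/V_m² = (0.08314)(661.5)/(0.0886 − 0.0401) − 3.72/(0.0886)²
  = 54.997/0.048500 − 473.89 = 1134.0 − 473.89 = 660.1 bar
Z = PV_m/(RT) = (660.1)(0.0886)/((0.08314)(661.5)) = 58.485/54.997 = 1.063

Z ≈ 1.063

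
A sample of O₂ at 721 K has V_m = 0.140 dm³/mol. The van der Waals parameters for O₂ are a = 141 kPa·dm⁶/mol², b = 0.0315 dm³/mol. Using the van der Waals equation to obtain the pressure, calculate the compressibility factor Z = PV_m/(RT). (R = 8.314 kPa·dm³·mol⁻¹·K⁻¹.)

P = RT/(V_m − b) − a/V_m² = (8.314)(721)/(0.140 − 0.0315) − 141/(0.140)²
  = 5994.4/0.10850 − 7193.9 = 55248 − 7193.9 = 48054 kPa
Z = PV_m/(RT) = (48054)(0.140)/((8.314)(721)) = 6727.6/5994.4 = 1.122

Z ≈ 1.122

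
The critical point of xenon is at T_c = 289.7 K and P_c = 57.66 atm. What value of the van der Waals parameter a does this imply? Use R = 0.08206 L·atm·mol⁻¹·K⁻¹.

From T_c = 8a/(27Rb) and P_c = a/(27b²): a = 27 R² T_c²/(64 P_c).
a = 27×(0.08206)²×(289.7)²/(64×57.66) = 15259/3690.2 = 4.135 L²·atm/mol²

a ≈ 4.135 L²·atm/mol²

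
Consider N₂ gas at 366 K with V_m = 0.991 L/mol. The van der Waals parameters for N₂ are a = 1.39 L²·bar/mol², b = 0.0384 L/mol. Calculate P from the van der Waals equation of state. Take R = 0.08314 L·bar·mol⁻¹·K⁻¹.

P = RT/(V_m − b) − a/V_m²
RT/(V_m − b) = (0.08314)(366)/(0.991 − 0.0384) = 30.429/0.95260 = 31.943 bar
a/V_m² = 1.39/(0.991)² = 1.4154 bar
P = 31.943 − 1.4154 = 30.53 bar

P ≈ 30.53 bar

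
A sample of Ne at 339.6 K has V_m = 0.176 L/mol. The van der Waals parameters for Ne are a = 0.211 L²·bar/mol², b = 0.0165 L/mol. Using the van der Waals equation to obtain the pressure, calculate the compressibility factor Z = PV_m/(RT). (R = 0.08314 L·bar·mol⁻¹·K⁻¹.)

Z ≈ 1.061

P = RT/(V_m − b) − a/V_m² = (0.08314)(339.6)/(0.176 − 0.0165) − 0.211/(0.176)²
  = 28.234/0.15950 − 6.8117 = 177.02 − 6.8117 = 170.21 bar
Z = PV_m/(RT) = (170.21)(0.176)/((0.08314)(339.6)) = 29.957/28.234 = 1.061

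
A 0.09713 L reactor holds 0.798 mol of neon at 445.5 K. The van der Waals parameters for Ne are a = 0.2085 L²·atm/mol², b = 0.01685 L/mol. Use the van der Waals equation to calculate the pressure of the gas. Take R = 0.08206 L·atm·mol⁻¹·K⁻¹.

P = nRT/(V − nb) − a n²/V²
nRT/(V − nb) = (0.798)(0.08206)(445.5)/(0.09713 − 0.798×0.01685) = 29.173/0.083684 = 348.61 atm
a n²/V² = (0.2085)(0.798)²/(0.09713)² = 14.074 atm
P = 348.61 − 14.074 = 334.5 atm

P ≈ 334.5 atm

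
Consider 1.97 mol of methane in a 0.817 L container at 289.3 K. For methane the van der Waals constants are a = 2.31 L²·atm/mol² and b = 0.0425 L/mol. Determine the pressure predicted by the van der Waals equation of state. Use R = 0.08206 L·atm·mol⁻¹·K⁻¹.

P = nRT/(V − nb) − a n²/V²
nRT/(V − nb) = (1.97)(0.08206)(289.3)/(0.817 − 1.97×0.0425) = 46.768/0.73328 = 63.779 atm
a n²/V² = (2.31)(1.97)²/(0.817)² = 13.431 atm
P = 63.779 − 13.431 = 50.35 atm

P ≈ 50.35 atm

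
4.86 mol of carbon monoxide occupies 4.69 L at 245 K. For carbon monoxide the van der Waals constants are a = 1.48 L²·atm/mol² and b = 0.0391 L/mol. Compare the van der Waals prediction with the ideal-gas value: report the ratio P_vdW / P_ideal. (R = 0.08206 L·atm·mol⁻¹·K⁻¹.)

Ideal: P_ideal = nRT/V = (4.86)(0.08206)(245)/4.69 = 20.8334 atm
vdW: P = nRT/(V − nb) − a n²/V² = 97.7088/4.49997 − 34.9570/21.9961 = 21.7132 − 1.58924 = 20.1240 atm
Ratio = 20.1240/20.8334 = 0.9659

P_vdW / P_ideal ≈ 0.9659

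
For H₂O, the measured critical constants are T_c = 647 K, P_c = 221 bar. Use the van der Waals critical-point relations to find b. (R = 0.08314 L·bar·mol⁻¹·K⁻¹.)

b ≈ 0.03043 L/mol

From T_c = 8a/(27Rb) and P_c = a/(27b²): b = R T_c/(8 P_c).
b = (0.08314)(647)/(8×221) = 53.792/1768.0 = 0.03043 L/mol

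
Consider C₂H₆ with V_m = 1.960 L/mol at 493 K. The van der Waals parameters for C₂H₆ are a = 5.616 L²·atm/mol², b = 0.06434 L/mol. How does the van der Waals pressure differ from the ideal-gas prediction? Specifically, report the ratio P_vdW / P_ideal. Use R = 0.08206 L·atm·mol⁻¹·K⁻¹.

Ideal: P_ideal = RT/V_m = (0.08206)(493)/1.960 = 20.6406 atm
vdW: P = RT/(V_m − b) − a/V_m² = 40.4556/1.89566 − 5.616/3.84160 = 21.3412 − 1.46189 = 19.8793 atm
Ratio = 19.8793/20.6406 = 0.9631

P_vdW / P_ideal ≈ 0.9631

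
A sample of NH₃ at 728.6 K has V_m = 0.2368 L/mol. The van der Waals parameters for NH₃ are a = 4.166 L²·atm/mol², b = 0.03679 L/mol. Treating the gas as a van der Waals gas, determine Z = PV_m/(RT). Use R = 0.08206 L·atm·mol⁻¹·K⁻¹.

P = RT/(V_m − b) − a/V_m² = (0.08206)(728.6)/(0.2368 − 0.03679) − 4.166/(0.2368)²
  = 59.789/0.20001 − 74.294 = 298.93 − 74.294 = 224.64 atm
Z = PV_m/(RT) = (224.64)(0.2368)/((0.08206)(728.6)) = 53.195/59.789 = 0.8897

Z ≈ 0.8897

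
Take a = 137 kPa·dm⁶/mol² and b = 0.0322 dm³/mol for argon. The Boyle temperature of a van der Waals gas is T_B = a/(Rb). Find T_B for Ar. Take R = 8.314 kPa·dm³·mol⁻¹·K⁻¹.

For a van der Waals gas the second virial coefficient B₂ = b − a/(RT) vanishes at T_B = a/(Rb).
T_B = 137/(8.314×0.0322) = 137/0.26771 = 511.7 K

T_B ≈ 511.7 K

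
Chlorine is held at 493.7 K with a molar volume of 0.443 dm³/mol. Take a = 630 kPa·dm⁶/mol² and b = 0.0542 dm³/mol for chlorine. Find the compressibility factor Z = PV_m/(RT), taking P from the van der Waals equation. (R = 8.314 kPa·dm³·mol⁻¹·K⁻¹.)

P = RT/(V_m − b) − a/V_m² = (8.314)(493.7)/(0.443 − 0.0542) − 630/(0.443)²
  = 4104.6/0.38880 − 3210.2 = 10557 − 3210.2 = 7347 kPa
Z = PV_m/(RT) = (7347)(0.443)/((8.314)(493.7)) = 3254.7/4104.6 = 0.7929

Z ≈ 0.7929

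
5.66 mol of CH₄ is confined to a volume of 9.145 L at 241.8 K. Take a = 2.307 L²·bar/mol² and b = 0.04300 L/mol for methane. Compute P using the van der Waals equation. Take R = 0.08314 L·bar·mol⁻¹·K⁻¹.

P = nRT/(V − nb) − a n²/V²
nRT/(V − nb) = (5.66)(0.08314)(241.8)/(9.145 − 5.66×0.04300) = 113.78/8.9016 = 12.782 bar
a n²/V² = (2.307)(5.66)²/(9.145)² = 0.88372 bar
P = 12.782 − 0.88372 = 11.90 bar

P ≈ 11.90 bar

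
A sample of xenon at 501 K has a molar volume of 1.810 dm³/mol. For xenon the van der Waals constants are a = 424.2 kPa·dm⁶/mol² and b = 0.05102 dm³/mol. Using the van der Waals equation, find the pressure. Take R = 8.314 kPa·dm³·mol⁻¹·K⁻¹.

P ≈ 2239 kPa

P = RT/(V_m − b) − a/V_m²
RT/(V_m − b) = (8.314)(501)/(1.810 − 0.05102) = 4165.3/1.7590 = 2368.0 kPa
a/V_m² = 424.2/(1.810)² = 129.48 kPa
P = 2368.0 − 129.48 = 2239 kPa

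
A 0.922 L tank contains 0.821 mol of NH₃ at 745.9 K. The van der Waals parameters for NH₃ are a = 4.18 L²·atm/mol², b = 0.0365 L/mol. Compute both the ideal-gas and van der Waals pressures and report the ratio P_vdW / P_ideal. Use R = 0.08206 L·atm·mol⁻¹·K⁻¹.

P_vdW / P_ideal ≈ 0.9728

Ideal: P_ideal = nRT/V = (0.821)(0.08206)(745.9)/0.922 = 54.5035 atm
vdW: P = nRT/(V − nb) − a n²/V² = 50.2522/0.892034 − 2.81749/0.850084 = 56.3344 − 3.31437 = 53.0200 atm
Ratio = 53.0200/54.5035 = 0.9728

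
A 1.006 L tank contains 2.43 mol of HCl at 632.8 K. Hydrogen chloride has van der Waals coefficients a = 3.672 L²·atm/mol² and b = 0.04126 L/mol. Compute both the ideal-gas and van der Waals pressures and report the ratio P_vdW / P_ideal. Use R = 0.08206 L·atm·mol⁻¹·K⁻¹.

Ideal: P_ideal = nRT/V = (2.43)(0.08206)(632.8)/1.006 = 125.431 atm
vdW: P = nRT/(V − nb) − a n²/V² = 126.184/0.905738 − 21.6828/1.01204 = 139.316 − 21.4248 = 117.891 atm
Ratio = 117.891/125.431 = 0.9399

P_vdW / P_ideal ≈ 0.9399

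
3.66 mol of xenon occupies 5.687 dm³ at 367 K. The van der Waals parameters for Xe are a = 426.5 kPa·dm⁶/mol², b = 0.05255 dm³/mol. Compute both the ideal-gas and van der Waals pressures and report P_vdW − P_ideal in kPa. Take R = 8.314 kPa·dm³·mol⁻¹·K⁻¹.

ΔP ≈ -107.9 kPa

Ideal: P_ideal = nRT/V = (3.66)(8.314)(367)/5.687 = 1963.69 kPa
vdW: P = nRT/(V − nb) − a n²/V² = 11167.5/5.49467 − 5713.22/32.3420 = 2032.42 − 176.650 = 1855.77 kPa
ΔP = 1855.77 − 1963.69 = -107.9 kPa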